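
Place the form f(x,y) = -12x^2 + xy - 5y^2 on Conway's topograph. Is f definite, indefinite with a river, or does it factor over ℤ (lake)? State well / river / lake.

D = b²−4ac = 1² − 4·(-12)·(-5) = -239
D < 0 ⇒ definite ⇒ every region one sign ⇒ single well

well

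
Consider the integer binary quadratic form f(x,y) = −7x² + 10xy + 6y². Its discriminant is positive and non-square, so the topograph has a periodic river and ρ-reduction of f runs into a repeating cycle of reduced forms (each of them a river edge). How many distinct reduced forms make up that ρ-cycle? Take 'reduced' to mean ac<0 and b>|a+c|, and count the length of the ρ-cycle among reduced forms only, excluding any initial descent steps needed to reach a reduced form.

D = 268, ⌊√D⌋ = 16
river: ρ → (6,14,-3)
river: ρ → (-3,16,1)
river: ρ → (1,16,-3)
river: ρ → (-3,14,6)
river: ρ → (6,10,-7)
river: ρ → (-7,4,9)
river: ρ → (9,14,-2)
river: ρ → (-2,14,9)
river: ρ → (9,4,-7)
river: ρ → (-7,10,6)
ρ-cycle length = 10 (tail of 0 descent steps not counted)

10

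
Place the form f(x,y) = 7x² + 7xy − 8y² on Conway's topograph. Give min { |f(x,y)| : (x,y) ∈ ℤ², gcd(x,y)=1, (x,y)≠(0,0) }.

river: ρ → (-8,9,6)
river: ρ → (6,15,-2)
river: ρ → (-2,13,13)
river: ρ → (13,13,-2)
river: ρ → (-2,15,6)
river: ρ → (6,9,-8)
river: ρ → (-8,7,7)
river: ρ → (7,7,-8)
closes: descent 0, river 8
min |a| on river = 2

2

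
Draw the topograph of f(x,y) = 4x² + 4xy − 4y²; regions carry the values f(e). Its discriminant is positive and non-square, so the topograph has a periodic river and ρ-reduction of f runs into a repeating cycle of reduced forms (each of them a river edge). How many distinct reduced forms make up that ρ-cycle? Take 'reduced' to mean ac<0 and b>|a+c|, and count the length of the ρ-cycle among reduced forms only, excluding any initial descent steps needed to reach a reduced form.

D = 80, ⌊√D⌋ = 8
river: ρ → (-4,4,4)
river: ρ → (4,4,-4)
ρ-cycle length = 2 (tail of 0 descent steps not counted)

2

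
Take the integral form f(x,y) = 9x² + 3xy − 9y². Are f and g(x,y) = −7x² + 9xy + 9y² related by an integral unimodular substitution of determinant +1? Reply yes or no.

D₁ = 333, D₂ = 333
river cycle of f (length 6): (-9, 15, 3), (3, 15, -9), (-9, 3, 9), (9, 15, -3), (-3, 15, 9), (9, 3, -9)
river cycle of g (length 6): (9, 9, -7), (-7, 5, 11), (11, 17, -1), (-1, 17, 11), (11, 5, -7), (-7, 9, 9)
cycles differ ⇒ inequivalent

no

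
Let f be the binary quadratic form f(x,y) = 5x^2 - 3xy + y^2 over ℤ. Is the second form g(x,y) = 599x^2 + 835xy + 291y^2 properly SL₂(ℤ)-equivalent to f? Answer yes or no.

D₁ = -11, D₂ = -11
f: flip: (5,-3,1)→(1,3,5)
f: translate: b→1 (≡3 mod 2), so (1,3,5)→(1,1,3)
f: reduced (well bottom): (1,1,3) with a≤c, −a<b≤a
g: translate: b→-363 (≡835 mod 1198), so (599,835,291)→(599,-363,55)
g: flip: (599,-363,55)→(55,363,599)
g: translate: b→33 (≡363 mod 110), so (55,363,599)→(55,33,5)
g: flip: (55,33,5)→(5,-33,55)
g: translate: b→-3 (≡-33 mod 10), so (5,-33,55)→(5,-3,1)
g: flip: (5,-3,1)→(1,3,5)
g: translate: b→1 (≡3 mod 2), so (1,3,5)→(1,1,3)
g: reduced (well bottom): (1,1,3) with a≤c, −a<b≤a
reduced forms (1, 1, 3) vs (1, 1, 3) ⇒ equivalent

yes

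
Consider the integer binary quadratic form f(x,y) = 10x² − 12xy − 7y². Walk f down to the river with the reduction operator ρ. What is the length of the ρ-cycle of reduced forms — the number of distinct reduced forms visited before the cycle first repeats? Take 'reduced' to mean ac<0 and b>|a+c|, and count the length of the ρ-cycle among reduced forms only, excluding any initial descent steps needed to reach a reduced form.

D = 424, ⌊√D⌋ = 20
descent: ρ → (-7,12,10)  [lands on river]
river: ρ → (10,8,-9)
river: ρ → (-9,10,9)
river: ρ → (9,8,-10)
river: ρ → (-10,12,7)
river: ρ → (7,16,-6)
river: ρ → (-6,20,1)
river: ρ → (1,20,-6)
river: ρ → (-6,16,7)
river: ρ → (7,12,-10)
river: ρ → (-10,8,9)
river: ρ → (9,10,-9)
river: ρ → (-9,8,10)
river: ρ → (10,12,-7)
river: ρ → (-7,16,6)
river: ρ → (6,20,-1)
river: ρ → (-1,20,6)
river: ρ → (6,16,-7)
ρ-cycle length = 18 (tail of 1 descent step not counted)

18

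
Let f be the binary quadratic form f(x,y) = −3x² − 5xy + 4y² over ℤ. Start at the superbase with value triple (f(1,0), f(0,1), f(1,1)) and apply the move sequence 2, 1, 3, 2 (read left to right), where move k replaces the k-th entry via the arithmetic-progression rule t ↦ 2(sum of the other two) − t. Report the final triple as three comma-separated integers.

start (-3,4,-4) = (f(1,0),f(0,1),f(1,1))
replace slot 2: 2·((-3)+(-4)) − 4 = -18 → (-3,-18,-4)
replace slot 1: 2·((-18)+(-4)) − (-3) = -41 → (-41,-18,-4)
replace slot 3: 2·((-41)+(-18)) − (-4) = -114 → (-41,-18,-114)
replace slot 2: 2·((-41)+(-114)) − (-18) = -292 → (-41,-292,-114)

-41,-292,-114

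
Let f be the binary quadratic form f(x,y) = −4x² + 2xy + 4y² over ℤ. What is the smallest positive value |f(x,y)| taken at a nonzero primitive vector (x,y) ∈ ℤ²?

river: ρ → (4,6,-2)
river: ρ → (-2,6,4)
river: ρ → (4,2,-4)
river: ρ → (-4,6,2)
river: ρ → (2,6,-4)
river: ρ → (-4,2,4)
closes: descent 0, river 6
min |a| on river = 2

2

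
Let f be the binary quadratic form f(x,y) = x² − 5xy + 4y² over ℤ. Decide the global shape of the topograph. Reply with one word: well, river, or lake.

D = b²−4ac = (-5)² − 4·1·4 = 9
D = 3² is a perfect square ⇒ form factors over ℤ ⇒ lakes

lake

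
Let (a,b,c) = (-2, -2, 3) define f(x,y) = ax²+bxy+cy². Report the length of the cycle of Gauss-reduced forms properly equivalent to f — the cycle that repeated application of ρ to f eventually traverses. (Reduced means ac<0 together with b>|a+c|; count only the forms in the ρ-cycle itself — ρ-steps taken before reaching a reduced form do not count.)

D = 28, ⌊√D⌋ = 5
descent: ρ → (3,2,-2)  [lands on river]
river: ρ → (-2,2,3)
river: ρ → (3,4,-1)
river: ρ → (-1,4,3)
ρ-cycle length = 4 (tail of 1 descent step not counted)

4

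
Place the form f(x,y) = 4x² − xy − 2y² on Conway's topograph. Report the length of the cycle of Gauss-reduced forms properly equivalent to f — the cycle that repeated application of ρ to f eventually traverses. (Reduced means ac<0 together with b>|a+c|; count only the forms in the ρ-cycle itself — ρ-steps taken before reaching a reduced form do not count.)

D = 33, ⌊√D⌋ = 5
descent: ρ → (-2,5,1)  [lands on river]
river: ρ → (1,5,-2)
river: ρ → (-2,3,3)
river: ρ → (3,3,-2)
ρ-cycle length = 4 (tail of 1 descent step not counted)

4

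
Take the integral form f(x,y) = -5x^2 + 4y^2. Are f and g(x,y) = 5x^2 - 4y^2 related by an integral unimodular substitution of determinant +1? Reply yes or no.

D₁ = 80, D₂ = 80
river cycle of f (length 2): (4, 8, -1), (-1, 8, 4)
river cycle of g (length 2): (-4, 8, 1), (1, 8, -4)
cycles differ ⇒ inequivalent

no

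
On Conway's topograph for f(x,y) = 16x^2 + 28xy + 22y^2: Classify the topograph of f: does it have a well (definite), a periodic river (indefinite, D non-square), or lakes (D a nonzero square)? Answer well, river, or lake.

D = b²−4ac = 28² − 4·16·22 = -624
D < 0 ⇒ definite ⇒ every region one sign ⇒ single well

well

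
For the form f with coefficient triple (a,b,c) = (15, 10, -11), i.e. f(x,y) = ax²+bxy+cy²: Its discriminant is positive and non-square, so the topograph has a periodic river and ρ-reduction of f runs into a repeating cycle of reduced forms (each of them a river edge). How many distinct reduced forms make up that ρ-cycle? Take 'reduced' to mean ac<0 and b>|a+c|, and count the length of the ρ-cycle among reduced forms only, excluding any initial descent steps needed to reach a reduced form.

D = 760, ⌊√D⌋ = 27
river: ρ → (-11,12,14)
river: ρ → (14,16,-9)
river: ρ → (-9,20,10)
river: ρ → (10,20,-9)
river: ρ → (-9,16,14)
river: ρ → (14,12,-11)
river: ρ → (-11,10,15)
river: ρ → (15,20,-6)
river: ρ → (-6,16,21)
river: ρ → (21,26,-1)
river: ρ → (-1,26,21)
river: ρ → (21,16,-6)
river: ρ → (-6,20,15)
river: ρ → (15,10,-11)
ρ-cycle length = 14 (tail of 0 descent steps not counted)

14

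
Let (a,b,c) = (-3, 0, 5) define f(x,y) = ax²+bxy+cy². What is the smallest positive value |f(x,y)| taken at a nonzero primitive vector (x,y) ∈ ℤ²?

descent: ρ → (5,0,-3)
descent: ρ → (-3,6,2)  [lands on river]
river: ρ → (2,6,-3)
closes: descent 2, river 2
min |a| on river = 2

2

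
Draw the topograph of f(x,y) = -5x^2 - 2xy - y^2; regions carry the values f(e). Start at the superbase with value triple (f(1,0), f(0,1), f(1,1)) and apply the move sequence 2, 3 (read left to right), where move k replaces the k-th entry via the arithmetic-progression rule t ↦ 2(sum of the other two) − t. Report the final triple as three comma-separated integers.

start (-5,-1,-8) = (f(1,0),f(0,1),f(1,1))
replace slot 2: 2·((-5)+(-8)) − (-1) = -25 → (-5,-25,-8)
replace slot 3: 2·((-5)+(-25)) − (-8) = -52 → (-5,-25,-52)

-5,-25,-52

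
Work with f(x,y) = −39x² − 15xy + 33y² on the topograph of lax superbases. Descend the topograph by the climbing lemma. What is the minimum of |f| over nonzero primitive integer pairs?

descent: ρ → (33,15,-39)  [lands on river]
river: ρ → (-39,63,9)
river: ρ → (9,63,-39)
river: ρ → (-39,15,33)
river: ρ → (33,51,-21)
river: ρ → (-21,33,51)
river: ρ → (51,69,-3)
river: ρ → (-3,69,51)
river: ρ → (51,33,-21)
river: ρ → (-21,51,33)
closes: descent 1, river 10
min |a| on river = 3

3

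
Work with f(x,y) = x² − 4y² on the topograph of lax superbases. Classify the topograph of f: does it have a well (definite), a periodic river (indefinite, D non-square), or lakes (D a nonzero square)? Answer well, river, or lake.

D = b²−4ac = 0² − 4·1·(-4) = 16
D = 4² is a perfect square ⇒ form factors over ℤ ⇒ lakes

lake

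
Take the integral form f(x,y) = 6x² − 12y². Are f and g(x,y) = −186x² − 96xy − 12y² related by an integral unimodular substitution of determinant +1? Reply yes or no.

D₁ = 288, D₂ = 288
river cycle of f (length 2): (6, 12, -6), (-6, 12, 6)
river cycle of g (length 2): (6, 12, -6), (-6, 12, 6)
cycles coincide ⇒ equivalent

yes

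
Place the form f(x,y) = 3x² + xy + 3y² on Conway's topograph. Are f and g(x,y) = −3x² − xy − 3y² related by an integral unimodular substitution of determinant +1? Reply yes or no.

D₁ = -35, D₂ = -35
f: reduced (well bottom): (3,1,3) with a≤c, −a<b≤a
g is negative-definite; reduce −g:
−g: reduced (well bottom): (3,1,3) with a≤c, −a<b≤a
flip sign back: reduced form of g is (-3,-1,-3)
reduced forms (3, 1, 3) vs (-3, -1, -3) ⇒ inequivalent

no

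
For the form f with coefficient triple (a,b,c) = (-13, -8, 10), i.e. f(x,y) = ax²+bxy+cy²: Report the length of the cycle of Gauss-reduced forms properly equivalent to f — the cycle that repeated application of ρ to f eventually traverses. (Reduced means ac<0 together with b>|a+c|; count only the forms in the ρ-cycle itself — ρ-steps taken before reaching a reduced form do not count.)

D = 584, ⌊√D⌋ = 24
descent: ρ → (10,8,-13)  [lands on river]
river: ρ → (-13,18,5)
river: ρ → (5,22,-5)
river: ρ → (-5,18,13)
river: ρ → (13,8,-10)
river: ρ → (-10,12,11)
river: ρ → (11,10,-11)
river: ρ → (-11,12,10)
ρ-cycle length = 8 (tail of 1 descent step not counted)

8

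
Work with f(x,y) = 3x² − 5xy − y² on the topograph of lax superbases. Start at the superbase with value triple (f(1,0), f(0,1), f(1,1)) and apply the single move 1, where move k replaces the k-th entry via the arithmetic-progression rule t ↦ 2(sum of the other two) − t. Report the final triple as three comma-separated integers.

start (3,-1,-3) = (f(1,0),f(0,1),f(1,1))
replace slot 1: 2·((-1)+(-3)) − 3 = -11 → (-11,-1,-3)

-11,-1,-3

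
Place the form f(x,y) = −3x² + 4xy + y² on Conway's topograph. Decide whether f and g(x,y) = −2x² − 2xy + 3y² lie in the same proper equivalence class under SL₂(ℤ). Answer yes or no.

D₁ = 28, D₂ = 28
river cycle of f (length 4): (1, 4, -3), (-3, 2, 2), (2, 2, -3), (-3, 4, 1)
river cycle of g (length 4): (3, 2, -2), (-2, 2, 3), (3, 4, -1), (-1, 4, 3)
cycles differ ⇒ inequivalent

no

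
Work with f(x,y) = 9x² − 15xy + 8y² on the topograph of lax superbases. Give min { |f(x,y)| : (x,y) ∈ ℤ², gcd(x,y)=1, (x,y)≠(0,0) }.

translate: b→3 (≡-15 mod 18), so (9,-15,8)→(9,3,2)
flip: (9,3,2)→(2,-3,9)
translate: b→1 (≡-3 mod 4), so (2,-3,9)→(2,1,8)
reduced (well bottom): (2,1,8) with a≤c, −a<b≤a
well minimum = a = 2

2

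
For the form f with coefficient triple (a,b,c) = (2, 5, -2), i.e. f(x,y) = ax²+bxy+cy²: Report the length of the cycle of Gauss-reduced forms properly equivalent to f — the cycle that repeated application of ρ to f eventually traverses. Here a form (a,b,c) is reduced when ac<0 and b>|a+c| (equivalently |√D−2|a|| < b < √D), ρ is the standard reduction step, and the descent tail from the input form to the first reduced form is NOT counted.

D = 41, ⌊√D⌋ = 6
river: ρ → (-2,3,4)
river: ρ → (4,5,-1)
river: ρ → (-1,5,4)
river: ρ → (4,3,-2)
river: ρ → (-2,5,2)
river: ρ → (2,3,-4)
river: ρ → (-4,5,1)
river: ρ → (1,5,-4)
river: ρ → (-4,3,2)
river: ρ → (2,5,-2)
ρ-cycle length = 10 (tail of 0 descent steps not counted)

10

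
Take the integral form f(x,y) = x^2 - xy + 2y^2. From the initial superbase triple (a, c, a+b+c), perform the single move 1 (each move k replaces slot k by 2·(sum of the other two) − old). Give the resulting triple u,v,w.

start (1,2,2) = (f(1,0),f(0,1),f(1,1))
replace slot 1: 2·(2+2) − 1 = 7 → (7,2,2)

7,2,2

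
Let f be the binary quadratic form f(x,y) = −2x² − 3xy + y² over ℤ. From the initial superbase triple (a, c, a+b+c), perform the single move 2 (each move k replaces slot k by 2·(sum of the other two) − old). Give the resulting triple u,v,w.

start (-2,1,-4) = (f(1,0),f(0,1),f(1,1))
replace slot 2: 2·((-2)+(-4)) − 1 = -13 → (-2,-13,-4)

-2,-13,-4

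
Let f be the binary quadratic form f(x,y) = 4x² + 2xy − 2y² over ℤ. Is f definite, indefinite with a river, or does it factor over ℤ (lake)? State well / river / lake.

D = b²−4ac = 2² − 4·4·(-2) = 36
D = 6² is a perfect square ⇒ form factors over ℤ ⇒ lakes

lake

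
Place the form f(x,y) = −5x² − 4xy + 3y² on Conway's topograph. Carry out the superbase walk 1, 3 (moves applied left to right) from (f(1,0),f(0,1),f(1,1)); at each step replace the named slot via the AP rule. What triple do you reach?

start (-5,3,-6) = (f(1,0),f(0,1),f(1,1))
replace slot 1: 2·(3+(-6)) − (-5) = -1 → (-1,3,-6)
replace slot 3: 2·((-1)+3) − (-6) = 10 → (-1,3,10)

-1,3,10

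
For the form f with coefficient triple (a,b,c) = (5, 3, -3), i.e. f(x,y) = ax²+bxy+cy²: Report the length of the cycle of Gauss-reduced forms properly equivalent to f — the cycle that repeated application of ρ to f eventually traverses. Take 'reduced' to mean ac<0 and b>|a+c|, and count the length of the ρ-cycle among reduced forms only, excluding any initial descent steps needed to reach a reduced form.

D = 69, ⌊√D⌋ = 8
river: ρ → (-3,3,5)
river: ρ → (5,7,-1)
river: ρ → (-1,7,5)
river: ρ → (5,3,-3)
ρ-cycle length = 4 (tail of 0 descent steps not counted)

4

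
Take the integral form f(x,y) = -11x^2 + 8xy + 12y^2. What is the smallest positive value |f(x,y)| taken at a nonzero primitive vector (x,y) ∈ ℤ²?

river: ρ → (12,16,-7)
river: ρ → (-7,12,16)
river: ρ → (16,20,-3)
river: ρ → (-3,22,9)
river: ρ → (9,14,-11)
river: ρ → (-11,8,12)
closes: descent 0, river 6
min |a| on river = 3

3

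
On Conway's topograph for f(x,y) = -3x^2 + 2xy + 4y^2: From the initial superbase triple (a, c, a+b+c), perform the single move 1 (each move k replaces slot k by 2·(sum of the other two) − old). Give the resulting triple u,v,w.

start (-3,4,3) = (f(1,0),f(0,1),f(1,1))
replace slot 1: 2·(4+3) − (-3) = 17 → (17,4,3)

17,4,3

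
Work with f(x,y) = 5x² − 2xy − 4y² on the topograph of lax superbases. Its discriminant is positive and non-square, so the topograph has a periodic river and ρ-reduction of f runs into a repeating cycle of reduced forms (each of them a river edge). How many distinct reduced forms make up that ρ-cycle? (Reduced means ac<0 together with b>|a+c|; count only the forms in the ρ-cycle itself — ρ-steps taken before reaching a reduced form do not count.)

D = 84, ⌊√D⌋ = 9
descent: ρ → (-4,2,5)  [lands on river]
river: ρ → (5,8,-1)
river: ρ → (-1,8,5)
river: ρ → (5,2,-4)
river: ρ → (-4,6,3)
river: ρ → (3,6,-4)
ρ-cycle length = 6 (tail of 1 descent step not counted)

6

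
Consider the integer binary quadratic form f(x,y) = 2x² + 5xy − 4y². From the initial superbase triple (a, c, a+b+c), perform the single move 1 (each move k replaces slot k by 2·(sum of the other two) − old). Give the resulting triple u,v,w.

start (2,-4,3) = (f(1,0),f(0,1),f(1,1))
replace slot 1: 2·((-4)+3) − 2 = -4 → (-4,-4,3)

-4,-4,3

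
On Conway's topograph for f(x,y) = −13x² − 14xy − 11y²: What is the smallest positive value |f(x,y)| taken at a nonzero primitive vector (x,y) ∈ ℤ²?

translate: b→-12 (≡14 mod 26), so (13,14,11)→(13,-12,10)
flip: (13,-12,10)→(10,12,13)
translate: b→-8 (≡12 mod 20), so (10,12,13)→(10,-8,11)
reduced (well bottom): (10,-8,11) with a≤c, −a<b≤a
well minimum |f| = |-10| = 10 (negative-definite)

10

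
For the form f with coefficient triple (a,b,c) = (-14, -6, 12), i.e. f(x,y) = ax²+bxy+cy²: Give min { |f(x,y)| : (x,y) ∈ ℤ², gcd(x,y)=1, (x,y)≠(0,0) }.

descent: ρ → (12,6,-14)  [lands on river]
river: ρ → (-14,22,4)
river: ρ → (4,26,-2)
river: ρ → (-2,26,4)
river: ρ → (4,22,-14)
river: ρ → (-14,6,12)
river: ρ → (12,18,-8)
river: ρ → (-8,14,16)
river: ρ → (16,18,-6)
river: ρ → (-6,18,16)
river: ρ → (16,14,-8)
river: ρ → (-8,18,12)
closes: descent 1, river 12
min |a| on river = 2

2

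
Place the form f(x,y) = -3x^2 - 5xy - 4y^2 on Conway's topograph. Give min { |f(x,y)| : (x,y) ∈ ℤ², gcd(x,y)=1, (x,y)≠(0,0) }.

translate: b→-1 (≡5 mod 6), so (3,5,4)→(3,-1,2)
flip: (3,-1,2)→(2,1,3)
reduced (well bottom): (2,1,3) with a≤c, −a<b≤a
well minimum |f| = |-2| = 2 (negative-definite)

2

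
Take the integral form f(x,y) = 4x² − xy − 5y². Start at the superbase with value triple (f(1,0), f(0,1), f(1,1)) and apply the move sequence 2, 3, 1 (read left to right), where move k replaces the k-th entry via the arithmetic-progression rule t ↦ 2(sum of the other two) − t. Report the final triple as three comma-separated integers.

start (4,-5,-2) = (f(1,0),f(0,1),f(1,1))
replace slot 2: 2·(4+(-2)) − (-5) = 9 → (4,9,-2)
replace slot 3: 2·(4+9) − (-2) = 28 → (4,9,28)
replace slot 1: 2·(9+28) − 4 = 70 → (70,9,28)

70,9,28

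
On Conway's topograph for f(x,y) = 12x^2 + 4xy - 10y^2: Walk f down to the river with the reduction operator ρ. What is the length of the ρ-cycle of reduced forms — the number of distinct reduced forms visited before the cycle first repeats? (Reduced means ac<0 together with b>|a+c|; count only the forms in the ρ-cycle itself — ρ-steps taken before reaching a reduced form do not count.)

D = 496, ⌊√D⌋ = 22
river: ρ → (-10,16,6)
river: ρ → (6,20,-4)
river: ρ → (-4,20,6)
river: ρ → (6,16,-10)
river: ρ → (-10,4,12)
river: ρ → (12,20,-2)
river: ρ → (-2,20,12)
river: ρ → (12,4,-10)
ρ-cycle length = 8 (tail of 0 descent steps not counted)

8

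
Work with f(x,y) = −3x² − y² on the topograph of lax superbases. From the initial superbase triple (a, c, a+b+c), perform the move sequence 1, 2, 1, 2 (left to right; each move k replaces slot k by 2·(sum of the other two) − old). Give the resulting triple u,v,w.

start (-3,-1,-4) = (f(1,0),f(0,1),f(1,1))
replace slot 1: 2·((-1)+(-4)) − (-3) = -7 → (-7,-1,-4)
replace slot 2: 2·((-7)+(-4)) − (-1) = -21 → (-7,-21,-4)
replace slot 1: 2·((-21)+(-4)) − (-7) = -43 → (-43,-21,-4)
replace slot 2: 2·((-43)+(-4)) − (-21) = -73 → (-43,-73,-4)

-43,-73,-4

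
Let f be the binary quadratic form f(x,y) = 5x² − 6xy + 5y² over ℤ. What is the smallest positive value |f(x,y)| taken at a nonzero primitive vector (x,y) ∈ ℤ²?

translate: b→4 (≡-6 mod 10), so (5,-6,5)→(5,4,4)
flip: (5,4,4)→(4,-4,5)
translate: b→4 (≡-4 mod 8), so (4,-4,5)→(4,4,5)
reduced (well bottom): (4,4,5) with a≤c, −a<b≤a
well minimum = a = 4

4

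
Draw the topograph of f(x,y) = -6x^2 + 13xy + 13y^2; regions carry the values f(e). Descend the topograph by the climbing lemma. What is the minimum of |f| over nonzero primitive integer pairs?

river: ρ → (13,13,-6)
river: ρ → (-6,11,15)
river: ρ → (15,19,-2)
river: ρ → (-2,21,5)
river: ρ → (5,19,-6)
river: ρ → (-6,17,8)
river: ρ → (8,15,-8)
river: ρ → (-8,17,6)
river: ρ → (6,19,-5)
river: ρ → (-5,21,2)
river: ρ → (2,19,-15)
river: ρ → (-15,11,6)
river: ρ → (6,13,-13)
river: ρ → (-13,13,6)
river: ρ → (6,11,-15)
river: ρ → (-15,19,2)
river: ρ → (2,21,-5)
river: ρ → (-5,19,6)
river: ρ → (6,17,-8)
river: ρ → (-8,15,8)
river: ρ → (8,17,-6)
river: ρ → (-6,19,5)
river: ρ → (5,21,-2)
river: ρ → (-2,19,15)
river: ρ → (15,11,-6)
river: ρ → (-6,13,13)
closes: descent 0, river 26
min |a| on river = 2

2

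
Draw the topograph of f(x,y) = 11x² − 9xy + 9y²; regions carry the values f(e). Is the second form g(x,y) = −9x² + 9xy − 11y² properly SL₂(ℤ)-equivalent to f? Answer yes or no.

D₁ = -315, D₂ = -315
f: flip: (11,-9,9)→(9,9,11)
f: reduced (well bottom): (9,9,11) with a≤c, −a<b≤a
g is negative-definite; reduce −g:
−g: translate: b→9 (≡-9 mod 18), so (9,-9,11)→(9,9,11)
−g: reduced (well bottom): (9,9,11) with a≤c, −a<b≤a
flip sign back: reduced form of g is (-9,-9,-11)
reduced forms (9, 9, 11) vs (-9, -9, -11) ⇒ inequivalent

no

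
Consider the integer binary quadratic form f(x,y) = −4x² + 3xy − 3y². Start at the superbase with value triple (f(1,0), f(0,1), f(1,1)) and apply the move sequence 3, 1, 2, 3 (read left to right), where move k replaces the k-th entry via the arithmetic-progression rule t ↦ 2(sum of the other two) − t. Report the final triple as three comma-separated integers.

start (-4,-3,-4) = (f(1,0),f(0,1),f(1,1))
replace slot 3: 2·((-4)+(-3)) − (-4) = -10 → (-4,-3,-10)
replace slot 1: 2·((-3)+(-10)) − (-4) = -22 → (-22,-3,-10)
replace slot 2: 2·((-22)+(-10)) − (-3) = -61 → (-22,-61,-10)
replace slot 3: 2·((-22)+(-61)) − (-10) = -156 → (-22,-61,-156)

-22,-61,-156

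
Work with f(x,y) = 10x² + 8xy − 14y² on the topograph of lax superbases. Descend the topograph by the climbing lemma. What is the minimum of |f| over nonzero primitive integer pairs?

river: ρ → (-14,20,4)
river: ρ → (4,20,-14)
river: ρ → (-14,8,10)
river: ρ → (10,12,-12)
river: ρ → (-12,12,10)
river: ρ → (10,8,-14)
closes: descent 0, river 6
min |a| on river = 4

4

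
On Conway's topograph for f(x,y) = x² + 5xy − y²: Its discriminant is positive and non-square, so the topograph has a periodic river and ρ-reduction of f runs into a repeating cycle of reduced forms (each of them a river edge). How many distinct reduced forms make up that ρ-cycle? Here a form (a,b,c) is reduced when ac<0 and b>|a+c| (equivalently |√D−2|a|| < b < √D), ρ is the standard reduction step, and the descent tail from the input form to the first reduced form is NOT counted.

D = 29, ⌊√D⌋ = 5
river: ρ → (-1,5,1)
river: ρ → (1,5,-1)
ρ-cycle length = 2 (tail of 0 descent steps not counted)

2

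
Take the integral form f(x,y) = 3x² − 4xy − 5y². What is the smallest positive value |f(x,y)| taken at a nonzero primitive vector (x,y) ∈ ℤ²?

descent: ρ → (-5,4,3)  [lands on river]
river: ρ → (3,8,-1)
river: ρ → (-1,8,3)
river: ρ → (3,4,-5)
river: ρ → (-5,6,2)
river: ρ → (2,6,-5)
closes: descent 1, river 6
min |a| on river = 1

1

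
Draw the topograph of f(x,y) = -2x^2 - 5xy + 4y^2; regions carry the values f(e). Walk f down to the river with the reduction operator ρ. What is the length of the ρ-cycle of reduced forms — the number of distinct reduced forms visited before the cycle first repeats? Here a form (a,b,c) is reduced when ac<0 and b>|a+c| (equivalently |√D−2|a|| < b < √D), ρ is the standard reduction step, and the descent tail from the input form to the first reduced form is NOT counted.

D = 57, ⌊√D⌋ = 7
descent: ρ → (4,5,-2)  [lands on river]
river: ρ → (-2,7,1)
river: ρ → (1,7,-2)
river: ρ → (-2,5,4)
river: ρ → (4,3,-3)
river: ρ → (-3,3,4)
ρ-cycle length = 6 (tail of 1 descent step not counted)

6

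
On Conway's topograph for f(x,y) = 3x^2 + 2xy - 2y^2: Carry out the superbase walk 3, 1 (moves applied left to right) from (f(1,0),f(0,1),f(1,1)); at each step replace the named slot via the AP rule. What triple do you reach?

start (3,-2,3) = (f(1,0),f(0,1),f(1,1))
replace slot 3: 2·(3+(-2)) − 3 = -1 → (3,-2,-1)
replace slot 1: 2·((-2)+(-1)) − 3 = -9 → (-9,-2,-1)

-9,-2,-1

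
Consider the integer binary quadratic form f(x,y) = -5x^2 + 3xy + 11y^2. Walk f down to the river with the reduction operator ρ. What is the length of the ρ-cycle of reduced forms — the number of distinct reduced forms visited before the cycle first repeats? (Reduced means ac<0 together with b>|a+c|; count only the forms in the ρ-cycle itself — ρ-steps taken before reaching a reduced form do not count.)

D = 229, ⌊√D⌋ = 15
descent: ρ → (11,-3,-5)
descent: ρ → (-5,13,3)  [lands on river]
river: ρ → (3,11,-9)
river: ρ → (-9,7,5)
river: ρ → (5,13,-3)
river: ρ → (-3,11,9)
river: ρ → (9,7,-5)
ρ-cycle length = 6 (tail of 2 descent steps not counted)

6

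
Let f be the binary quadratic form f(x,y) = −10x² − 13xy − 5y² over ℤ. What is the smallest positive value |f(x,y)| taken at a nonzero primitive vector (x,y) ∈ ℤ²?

translate: b→-7 (≡13 mod 20), so (10,13,5)→(10,-7,2)
flip: (10,-7,2)→(2,7,10)
translate: b→-1 (≡7 mod 4), so (2,7,10)→(2,-1,4)
reduced (well bottom): (2,-1,4) with a≤c, −a<b≤a
well minimum |f| = |-2| = 2 (negative-definite)

2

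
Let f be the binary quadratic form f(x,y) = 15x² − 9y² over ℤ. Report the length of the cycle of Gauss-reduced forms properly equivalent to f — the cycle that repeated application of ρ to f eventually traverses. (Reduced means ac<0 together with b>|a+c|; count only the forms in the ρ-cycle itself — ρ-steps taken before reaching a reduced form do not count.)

D = 540, ⌊√D⌋ = 23
descent: ρ → (-9,18,6)  [lands on river]
river: ρ → (6,18,-9)
ρ-cycle length = 2 (tail of 1 descent step not counted)

2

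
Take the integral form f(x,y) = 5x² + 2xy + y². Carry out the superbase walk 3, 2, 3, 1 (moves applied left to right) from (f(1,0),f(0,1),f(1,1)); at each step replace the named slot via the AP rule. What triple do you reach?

start (5,1,8) = (f(1,0),f(0,1),f(1,1))
replace slot 3: 2·(5+1) − 8 = 4 → (5,1,4)
replace slot 2: 2·(5+4) − 1 = 17 → (5,17,4)
replace slot 3: 2·(5+17) − 4 = 40 → (5,17,40)
replace slot 1: 2·(17+40) − 5 = 109 → (109,17,40)

109,17,40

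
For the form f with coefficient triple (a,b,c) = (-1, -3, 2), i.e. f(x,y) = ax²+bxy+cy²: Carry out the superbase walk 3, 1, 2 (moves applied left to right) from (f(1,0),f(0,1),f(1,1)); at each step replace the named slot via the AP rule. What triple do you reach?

start (-1,2,-2) = (f(1,0),f(0,1),f(1,1))
replace slot 3: 2·((-1)+2) − (-2) = 4 → (-1,2,4)
replace slot 1: 2·(2+4) − (-1) = 13 → (13,2,4)
replace slot 2: 2·(13+4) − 2 = 32 → (13,32,4)

13,32,4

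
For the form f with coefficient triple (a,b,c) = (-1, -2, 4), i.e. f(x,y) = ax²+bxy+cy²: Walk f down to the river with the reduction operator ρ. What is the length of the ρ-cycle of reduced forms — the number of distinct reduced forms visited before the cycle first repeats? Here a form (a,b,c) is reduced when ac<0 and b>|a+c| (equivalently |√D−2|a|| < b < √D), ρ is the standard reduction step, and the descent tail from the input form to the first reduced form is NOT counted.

D = 20, ⌊√D⌋ = 4
descent: ρ → (4,2,-1)
descent: ρ → (-1,4,1)  [lands on river]
river: ρ → (1,4,-1)
ρ-cycle length = 2 (tail of 2 descent steps not counted)

2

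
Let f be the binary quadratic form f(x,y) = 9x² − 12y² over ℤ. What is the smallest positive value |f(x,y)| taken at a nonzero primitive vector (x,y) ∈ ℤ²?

descent: ρ → (-12,0,9)
descent: ρ → (9,18,-3)  [lands on river]
river: ρ → (-3,18,9)
closes: descent 2, river 2
min |a| on river = 3

3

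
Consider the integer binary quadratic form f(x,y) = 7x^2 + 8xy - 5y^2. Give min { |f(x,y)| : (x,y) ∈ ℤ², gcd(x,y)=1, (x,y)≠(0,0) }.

river: ρ → (-5,12,3)
river: ρ → (3,12,-5)
river: ρ → (-5,8,7)
river: ρ → (7,6,-6)
river: ρ → (-6,6,7)
river: ρ → (7,8,-5)
closes: descent 0, river 6
min |a| on river = 3

3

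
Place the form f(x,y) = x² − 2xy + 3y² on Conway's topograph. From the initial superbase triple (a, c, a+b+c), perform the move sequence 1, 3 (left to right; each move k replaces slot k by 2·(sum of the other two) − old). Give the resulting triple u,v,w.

start (1,3,2) = (f(1,0),f(0,1),f(1,1))
replace slot 1: 2·(3+2) − 1 = 9 → (9,3,2)
replace slot 3: 2·(9+3) − 2 = 22 → (9,3,22)

9,3,22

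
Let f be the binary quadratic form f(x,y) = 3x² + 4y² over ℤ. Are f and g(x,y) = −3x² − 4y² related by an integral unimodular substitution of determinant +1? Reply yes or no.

D₁ = -48, D₂ = -48
f: reduced (well bottom): (3,0,4) with a≤c, −a<b≤a
g is negative-definite; reduce −g:
−g: reduced (well bottom): (3,0,4) with a≤c, −a<b≤a
flip sign back: reduced form of g is (-3,0,-4)
reduced forms (3, 0, 4) vs (-3, 0, -4) ⇒ inequivalent

no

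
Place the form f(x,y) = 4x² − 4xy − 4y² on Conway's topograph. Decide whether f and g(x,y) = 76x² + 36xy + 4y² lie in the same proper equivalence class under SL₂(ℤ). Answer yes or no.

D₁ = 80, D₂ = 80
river cycle of f (length 2): (-4, 4, 4), (4, 4, -4)
river cycle of g (length 2): (4, 4, -4), (-4, 4, 4)
cycles coincide ⇒ equivalent

yes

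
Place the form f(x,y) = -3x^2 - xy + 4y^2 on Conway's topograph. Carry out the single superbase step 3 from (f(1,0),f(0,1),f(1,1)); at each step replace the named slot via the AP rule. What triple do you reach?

start (-3,4,0) = (f(1,0),f(0,1),f(1,1))
replace slot 3: 2·((-3)+4) − 0 = 2 → (-3,4,2)

-3,4,2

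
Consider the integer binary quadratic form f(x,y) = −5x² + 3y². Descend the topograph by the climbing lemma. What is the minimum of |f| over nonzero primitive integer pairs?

descent: ρ → (3,6,-2)  [lands on river]
river: ρ → (-2,6,3)
closes: descent 1, river 2
min |a| on river = 2

2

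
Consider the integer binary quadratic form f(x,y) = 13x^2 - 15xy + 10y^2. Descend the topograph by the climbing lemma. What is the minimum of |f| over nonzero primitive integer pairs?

translate: b→11 (≡-15 mod 26), so (13,-15,10)→(13,11,8)
flip: (13,11,8)→(8,-11,13)
translate: b→5 (≡-11 mod 16), so (8,-11,13)→(8,5,10)
reduced (well bottom): (8,5,10) with a≤c, −a<b≤a
well minimum = a = 8

8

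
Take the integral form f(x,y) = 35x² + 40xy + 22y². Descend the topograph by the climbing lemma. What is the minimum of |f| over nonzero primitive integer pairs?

translate: b→-30 (≡40 mod 70), so (35,40,22)→(35,-30,17)
flip: (35,-30,17)→(17,30,35)
translate: b→-4 (≡30 mod 34), so (17,30,35)→(17,-4,22)
reduced (well bottom): (17,-4,22) with a≤c, −a<b≤a
well minimum = a = 17

17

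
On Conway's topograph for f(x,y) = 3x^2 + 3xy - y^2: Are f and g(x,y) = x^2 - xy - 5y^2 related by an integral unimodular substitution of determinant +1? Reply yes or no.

D₁ = 21, D₂ = 21
river cycle of f (length 2): (-1, 3, 3), (3, 3, -1)
river cycle of g (length 2): (1, 3, -3), (-3, 3, 1)
cycles differ ⇒ inequivalent

no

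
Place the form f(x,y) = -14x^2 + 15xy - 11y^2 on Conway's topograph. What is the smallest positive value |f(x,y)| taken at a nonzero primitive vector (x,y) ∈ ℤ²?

translate: b→13 (≡-15 mod 28), so (14,-15,11)→(14,13,10)
flip: (14,13,10)→(10,-13,14)
translate: b→7 (≡-13 mod 20), so (10,-13,14)→(10,7,11)
reduced (well bottom): (10,7,11) with a≤c, −a<b≤a
well minimum |f| = |-10| = 10 (negative-definite)

10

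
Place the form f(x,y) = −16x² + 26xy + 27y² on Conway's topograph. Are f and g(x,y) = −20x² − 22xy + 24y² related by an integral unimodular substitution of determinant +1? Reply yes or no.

D₁ = 2404, D₂ = 2404
river cycle of f (length 62): (27, 28, -15), (-15, 32, 23), (23, 14, -24), (-24, 34, 13), (13, 44, -9), (-9, 46, 8), (8, 34, -39), (-39, 44, 3), (3, 46, -24), (-24, 2, 25), … (52 more)
river cycle of g (length 66): (24, 22, -20), (-20, 18, 26), (26, 34, -12), (-12, 38, 20), (20, 42, -8), (-8, 38, 30), (30, 22, -16), (-16, 42, 10), (10, 38, -24), (-24, 10, 24), … (56 more)
cycles differ ⇒ inequivalent

no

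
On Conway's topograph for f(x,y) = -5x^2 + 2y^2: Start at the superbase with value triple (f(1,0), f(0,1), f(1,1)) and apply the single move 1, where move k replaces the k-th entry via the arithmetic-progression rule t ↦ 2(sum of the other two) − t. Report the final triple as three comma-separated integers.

start (-5,2,-3) = (f(1,0),f(0,1),f(1,1))
replace slot 1: 2·(2+(-3)) − (-5) = 3 → (3,2,-3)

3,2,-3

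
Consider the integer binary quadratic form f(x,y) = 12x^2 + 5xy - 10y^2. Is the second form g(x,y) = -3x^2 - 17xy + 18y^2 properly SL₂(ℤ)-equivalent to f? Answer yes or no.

D₁ = 505, D₂ = 505
river cycle of f (length 8): (-10, 15, 7), (7, 13, -12), (-12, 11, 8), (8, 21, -2), (-2, 19, 18), (18, 17, -3), (-3, 19, 12), (12, 5, -10)
river cycle of g (length 8): (18, 17, -3), (-3, 19, 12), (12, 5, -10), (-10, 15, 7), (7, 13, -12), (-12, 11, 8), (8, 21, -2), (-2, 19, 18)
cycles coincide ⇒ equivalent

yes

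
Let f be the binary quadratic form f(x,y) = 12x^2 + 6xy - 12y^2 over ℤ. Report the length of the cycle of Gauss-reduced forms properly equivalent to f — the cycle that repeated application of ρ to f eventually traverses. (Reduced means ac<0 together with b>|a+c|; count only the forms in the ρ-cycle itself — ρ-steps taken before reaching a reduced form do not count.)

D = 612, ⌊√D⌋ = 24
river: ρ → (-12,18,6)
river: ρ → (6,18,-12)
river: ρ → (-12,6,12)
river: ρ → (12,18,-6)
river: ρ → (-6,18,12)
river: ρ → (12,6,-12)
ρ-cycle length = 6 (tail of 0 descent steps not counted)

6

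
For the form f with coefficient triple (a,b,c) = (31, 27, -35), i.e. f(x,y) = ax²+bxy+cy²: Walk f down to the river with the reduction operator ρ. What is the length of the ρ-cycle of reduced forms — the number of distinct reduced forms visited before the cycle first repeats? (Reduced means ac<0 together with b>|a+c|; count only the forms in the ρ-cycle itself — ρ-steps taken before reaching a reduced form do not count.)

D = 5069, ⌊√D⌋ = 71
river: ρ → (-35,43,23)
river: ρ → (23,49,-29)
river: ρ → (-29,67,5)
river: ρ → (5,63,-55)
river: ρ → (-55,47,13)
river: ρ → (13,57,-35)
river: ρ → (-35,13,35)
river: ρ → (35,57,-13)
river: ρ → (-13,47,55)
river: ρ → (55,63,-5)
river: ρ → (-5,67,29)
river: ρ → (29,49,-23)
river: ρ → (-23,43,35)
river: ρ → (35,27,-31)
river: ρ → (-31,35,31)
river: ρ → (31,27,-35)
ρ-cycle length = 16 (tail of 0 descent steps not counted)

16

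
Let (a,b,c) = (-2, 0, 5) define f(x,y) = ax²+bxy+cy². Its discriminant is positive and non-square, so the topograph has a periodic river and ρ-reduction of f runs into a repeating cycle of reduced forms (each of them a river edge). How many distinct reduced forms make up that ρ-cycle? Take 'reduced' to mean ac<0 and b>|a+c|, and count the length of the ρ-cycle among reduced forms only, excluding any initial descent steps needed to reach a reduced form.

D = 40, ⌊√D⌋ = 6
descent: ρ → (5,0,-2)
descent: ρ → (-2,4,3)  [lands on river]
river: ρ → (3,2,-3)
river: ρ → (-3,4,2)
river: ρ → (2,4,-3)
river: ρ → (-3,2,3)
river: ρ → (3,4,-2)
ρ-cycle length = 6 (tail of 2 descent steps not counted)

6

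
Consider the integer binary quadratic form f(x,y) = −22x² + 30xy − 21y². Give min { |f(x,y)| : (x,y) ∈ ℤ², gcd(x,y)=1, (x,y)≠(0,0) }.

translate: b→14 (≡-30 mod 44), so (22,-30,21)→(22,14,13)
flip: (22,14,13)→(13,-14,22)
translate: b→12 (≡-14 mod 26), so (13,-14,22)→(13,12,21)
reduced (well bottom): (13,12,21) with a≤c, −a<b≤a
well minimum |f| = |-13| = 13 (negative-definite)

13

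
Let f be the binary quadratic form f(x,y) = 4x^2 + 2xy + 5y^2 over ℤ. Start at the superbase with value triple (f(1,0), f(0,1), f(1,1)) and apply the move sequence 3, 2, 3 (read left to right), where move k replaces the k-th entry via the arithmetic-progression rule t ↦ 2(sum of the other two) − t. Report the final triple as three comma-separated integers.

start (4,5,11) = (f(1,0),f(0,1),f(1,1))
replace slot 3: 2·(4+5) − 11 = 7 → (4,5,7)
replace slot 2: 2·(4+7) − 5 = 17 → (4,17,7)
replace slot 3: 2·(4+17) − 7 = 35 → (4,17,35)

4,17,35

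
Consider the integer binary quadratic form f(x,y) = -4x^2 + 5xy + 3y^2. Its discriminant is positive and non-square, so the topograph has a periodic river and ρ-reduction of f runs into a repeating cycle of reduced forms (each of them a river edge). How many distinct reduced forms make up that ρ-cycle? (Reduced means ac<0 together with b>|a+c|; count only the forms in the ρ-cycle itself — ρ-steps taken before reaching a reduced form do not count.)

D = 73, ⌊√D⌋ = 8
river: ρ → (3,7,-2)
river: ρ → (-2,5,6)
river: ρ → (6,7,-1)
river: ρ → (-1,7,6)
river: ρ → (6,5,-2)
river: ρ → (-2,7,3)
river: ρ → (3,5,-4)
river: ρ → (-4,3,4)
river: ρ → (4,5,-3)
river: ρ → (-3,7,2)
river: ρ → (2,5,-6)
river: ρ → (-6,7,1)
river: ρ → (1,7,-6)
river: ρ → (-6,5,2)
river: ρ → (2,7,-3)
river: ρ → (-3,5,4)
river: ρ → (4,3,-4)
river: ρ → (-4,5,3)
ρ-cycle length = 18 (tail of 0 descent steps not counted)

18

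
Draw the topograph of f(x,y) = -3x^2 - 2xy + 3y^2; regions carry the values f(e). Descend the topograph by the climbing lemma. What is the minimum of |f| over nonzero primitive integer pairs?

descent: ρ → (3,2,-3)  [lands on river]
river: ρ → (-3,4,2)
river: ρ → (2,4,-3)
river: ρ → (-3,2,3)
river: ρ → (3,4,-2)
river: ρ → (-2,4,3)
closes: descent 1, river 6
min |a| on river = 2

2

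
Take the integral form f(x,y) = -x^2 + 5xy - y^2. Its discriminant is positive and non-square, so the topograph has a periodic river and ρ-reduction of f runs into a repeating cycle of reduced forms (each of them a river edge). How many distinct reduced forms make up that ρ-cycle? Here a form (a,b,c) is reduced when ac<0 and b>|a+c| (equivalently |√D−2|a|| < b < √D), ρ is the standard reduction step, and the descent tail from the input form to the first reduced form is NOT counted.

D = 21, ⌊√D⌋ = 4
descent: ρ → (-1,3,3)  [lands on river]
river: ρ → (3,3,-1)
ρ-cycle length = 2 (tail of 1 descent step not counted)

2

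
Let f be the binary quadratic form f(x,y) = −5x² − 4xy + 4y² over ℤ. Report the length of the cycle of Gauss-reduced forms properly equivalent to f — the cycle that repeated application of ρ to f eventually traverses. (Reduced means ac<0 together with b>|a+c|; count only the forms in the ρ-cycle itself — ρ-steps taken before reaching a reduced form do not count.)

D = 96, ⌊√D⌋ = 9
descent: ρ → (4,4,-5)  [lands on river]
river: ρ → (-5,6,3)
river: ρ → (3,6,-5)
river: ρ → (-5,4,4)
ρ-cycle length = 4 (tail of 1 descent step not counted)

4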